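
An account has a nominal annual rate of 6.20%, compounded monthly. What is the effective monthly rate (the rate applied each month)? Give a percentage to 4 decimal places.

With a nominal annual rate compounded monthly, the periodic rate is the nominal rate divided by 12.
i = 0.0620 / 12 = 0.0051667 = 0.5167%.

0.5167%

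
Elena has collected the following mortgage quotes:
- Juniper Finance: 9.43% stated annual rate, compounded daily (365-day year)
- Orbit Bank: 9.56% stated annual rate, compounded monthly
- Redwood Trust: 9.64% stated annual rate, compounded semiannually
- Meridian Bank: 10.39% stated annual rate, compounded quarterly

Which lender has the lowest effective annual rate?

Redwood Trust

Juniper Finance: (1 + 0.0943/365)^365 − 1 = 9.888%
Orbit Bank: (1 + 0.0956/12)^12 − 1 = 9.990%
Redwood Trust: (1 + 0.0964/2)^2 − 1 = 9.872%
Meridian Bank: (1 + 0.1039/4)^4 − 1 = 10.802%
The lowest effective annual rate is Redwood Trust at 9.872%.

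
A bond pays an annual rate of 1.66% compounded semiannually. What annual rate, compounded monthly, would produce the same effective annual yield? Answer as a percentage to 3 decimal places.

1.654%

EAR = (1 + 0.0166/2)^2 − 1 = 0.016669.
Solve (1 + r/12)^12 = 1.016669: r/12 = 1.016669^(1/12) − 1 = 0.001379, so r = 0.016543 = 1.654%.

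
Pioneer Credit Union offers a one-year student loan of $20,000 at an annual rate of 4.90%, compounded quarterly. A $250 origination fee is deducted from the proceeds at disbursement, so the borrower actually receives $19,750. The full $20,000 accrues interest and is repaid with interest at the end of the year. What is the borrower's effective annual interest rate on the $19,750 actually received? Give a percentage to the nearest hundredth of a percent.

6.32%

Amount owed after one year: 20,000 × (1 + 0.0490/4)^4 = 20,000 × 1.049908 = $20,998.16.
Effective rate on net proceeds: 20,998.16 / 19,750 − 1 = 0.063198 = 6.32%.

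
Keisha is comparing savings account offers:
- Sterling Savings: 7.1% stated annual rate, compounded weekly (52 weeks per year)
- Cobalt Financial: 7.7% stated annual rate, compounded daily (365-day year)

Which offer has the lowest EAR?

Sterling Savings: (1 + 0.071/52)^52 − 1 = 7.353%
Cobalt Financial: (1 + 0.077/365)^365 − 1 = 8.003%
The lowest effective annual rate is Sterling Savings at 7.353%.

Sterling Savings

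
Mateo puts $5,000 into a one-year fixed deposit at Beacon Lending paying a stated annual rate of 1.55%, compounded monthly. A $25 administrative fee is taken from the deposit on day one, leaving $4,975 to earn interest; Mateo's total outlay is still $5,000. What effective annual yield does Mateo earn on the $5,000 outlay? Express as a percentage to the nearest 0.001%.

Value after one year: 4,975 × (1 + 0.0155/12)^12 = 4,975 × 1.015611 = $5,052.66.
Effective yield on the $5,000 outlay: 5,052.66 / 5,000 − 1 = 0.010533 = 1.053%.

1.053%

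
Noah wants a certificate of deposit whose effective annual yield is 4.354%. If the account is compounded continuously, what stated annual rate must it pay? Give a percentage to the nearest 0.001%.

4.262%

Continuous: nominal r satisfies e^r − 1 = 0.04354.
r = ln(1 + 0.04354) = ln(1.04354) = 0.042619 = 4.262%.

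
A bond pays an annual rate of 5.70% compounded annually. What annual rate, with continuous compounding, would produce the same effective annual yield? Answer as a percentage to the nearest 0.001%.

5.543%

Compounded annually, EAR = nominal = 0.057000.
Equivalent continuous rate: r = ln(1 + 0.057000) = 0.055435 = 5.543%.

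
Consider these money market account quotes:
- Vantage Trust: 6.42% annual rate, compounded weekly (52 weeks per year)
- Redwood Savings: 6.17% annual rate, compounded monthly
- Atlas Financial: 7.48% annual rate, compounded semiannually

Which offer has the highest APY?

Vantage Trust: (1 + 0.0642/52)^52 − 1 = 6.626%
Redwood Savings: (1 + 0.0617/12)^12 − 1 = 6.348%
Atlas Financial: (1 + 0.0748/2)^2 − 1 = 7.620%
The highest effective annual rate is Atlas Financial at 7.620%.

Atlas Financial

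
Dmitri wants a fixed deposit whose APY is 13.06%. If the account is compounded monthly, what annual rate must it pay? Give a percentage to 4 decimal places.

12.3378%

(1 + r/12)^12 − 1 = 0.1306, so 1 + r/12 = 1.1306^(1/12).
r/12 = 0.010282, so r = 0.123378 = 12.3378%.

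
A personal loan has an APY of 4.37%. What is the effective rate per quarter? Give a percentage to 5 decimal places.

The per-quarter rate i satisfies (1 + i)^4 = 1 + 0.0437.
i = 1.0437^(1/4) − 1 = 0.0107504 = 1.07504%.

1.07504%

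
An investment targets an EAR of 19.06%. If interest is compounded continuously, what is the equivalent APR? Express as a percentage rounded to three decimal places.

17.446%

Continuous: nominal r satisfies e^r − 1 = 0.1906.
r = ln(1 + 0.1906) = ln(1.1906) = 0.174457 = 17.446%.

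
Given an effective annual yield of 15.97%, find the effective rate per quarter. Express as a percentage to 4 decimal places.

The per-quarter rate i satisfies (1 + i)^4 = 1 + 0.1597.
i = 1.1597^(1/4) − 1 = 0.0377349 = 3.7735%.

3.7735%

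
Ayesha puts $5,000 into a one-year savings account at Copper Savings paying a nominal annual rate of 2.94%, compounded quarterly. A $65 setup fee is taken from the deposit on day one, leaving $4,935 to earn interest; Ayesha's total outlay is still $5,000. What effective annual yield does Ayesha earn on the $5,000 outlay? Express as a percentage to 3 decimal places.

Value after one year: 4,935 × (1 + 0.0294/4)^4 = 4,935 × 1.029726 = $5,081.70.
Effective yield on the $5,000 outlay: 5,081.70 / 5,000 − 1 = 0.016339 = 1.634%.

1.634%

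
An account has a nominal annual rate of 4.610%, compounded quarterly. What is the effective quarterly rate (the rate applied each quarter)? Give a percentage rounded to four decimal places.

1.1525%

With a nominal annual rate compounded quarterly, the periodic rate is the nominal rate divided by 4.
i = 0.04610 / 4 = 0.0115250 = 1.1525%.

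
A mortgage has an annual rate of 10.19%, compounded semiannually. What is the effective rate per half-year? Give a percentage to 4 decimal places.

5.0950%

With a nominal annual rate compounded semiannually, the periodic rate is the nominal rate divided by 2.
i = 0.1019 / 2 = 0.0509500 = 5.0950%.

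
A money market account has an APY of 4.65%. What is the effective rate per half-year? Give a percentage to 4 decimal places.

The per-half-year rate i satisfies (1 + i)^2 = 1 + 0.0465.
i = 1.0465^(1/2) − 1 = 0.0229858 = 2.2986%.

2.2986%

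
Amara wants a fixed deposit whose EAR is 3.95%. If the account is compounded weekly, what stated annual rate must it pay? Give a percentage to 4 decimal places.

3.8754%

(1 + r/52)^52 − 1 = 0.0395, so 1 + r/52 = 1.0395^(1/52).
r/52 = 0.000745, so r = 0.038754 = 3.8754%.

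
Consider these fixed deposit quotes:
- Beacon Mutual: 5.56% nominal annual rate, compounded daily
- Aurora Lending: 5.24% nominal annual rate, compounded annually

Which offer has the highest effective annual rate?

Beacon Mutual: (1 + 0.0556/365)^365 − 1 = 5.717%
Aurora Lending: compounded annually, EAR = 5.240%
The highest effective annual rate is Beacon Mutual at 5.717%.

Beacon Mutual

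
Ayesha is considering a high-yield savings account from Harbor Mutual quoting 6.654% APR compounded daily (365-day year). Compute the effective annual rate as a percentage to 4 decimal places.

EAR = (1 + 0.06654/365)^365 − 1.
= (1 + 0.000182)^365 − 1 = 1.068797 − 1 = 6.8797%.

6.8797%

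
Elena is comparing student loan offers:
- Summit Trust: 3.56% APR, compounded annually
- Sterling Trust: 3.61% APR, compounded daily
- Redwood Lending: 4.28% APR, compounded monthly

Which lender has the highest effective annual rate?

Summit Trust: compounded annually, EAR = 3.560%
Sterling Trust: (1 + 0.0361/365)^365 − 1 = 3.676%
Redwood Lending: (1 + 0.0428/12)^12 − 1 = 4.365%
The highest effective annual rate is Redwood Lending at 4.365%.

Redwood Lending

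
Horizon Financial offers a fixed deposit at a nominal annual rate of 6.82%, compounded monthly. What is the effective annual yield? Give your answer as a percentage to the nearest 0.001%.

EAR = (1 + 0.0682/12)^12 − 1.
= (1 + 0.005683)^12 − 1 = 1.070373 − 1 = 7.037%.

7.037%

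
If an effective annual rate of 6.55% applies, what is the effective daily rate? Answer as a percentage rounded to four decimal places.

The per-day rate i satisfies (1 + i)^365 = 1 + 0.0655.
i = 1.0655^(1/365) − 1 = 0.0001738 = 0.0174%.

0.0174%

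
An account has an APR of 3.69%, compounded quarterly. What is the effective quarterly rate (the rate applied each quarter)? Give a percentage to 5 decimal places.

0.92250%

With a nominal annual rate compounded quarterly, the periodic rate is the nominal rate divided by 4.
i = 0.0369 / 4 = 0.0092250 = 0.92250%.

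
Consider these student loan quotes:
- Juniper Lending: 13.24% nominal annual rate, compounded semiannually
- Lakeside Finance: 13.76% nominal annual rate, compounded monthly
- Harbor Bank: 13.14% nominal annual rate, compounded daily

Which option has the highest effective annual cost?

Juniper Lending: (1 + 0.1324/2)^2 − 1 = 13.678%
Lakeside Finance: (1 + 0.1376/12)^12 − 1 = 14.662%
Harbor Bank: (1 + 0.1314/365)^365 − 1 = 14.040%
The highest effective annual rate is Lakeside Finance at 14.662%.

Lakeside Finance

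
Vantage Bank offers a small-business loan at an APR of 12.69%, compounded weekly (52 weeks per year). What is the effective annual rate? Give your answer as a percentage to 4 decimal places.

13.5128%

EAR = (1 + 0.1269/52)^52 − 1.
= 1.135128 − 1 = 13.5128%.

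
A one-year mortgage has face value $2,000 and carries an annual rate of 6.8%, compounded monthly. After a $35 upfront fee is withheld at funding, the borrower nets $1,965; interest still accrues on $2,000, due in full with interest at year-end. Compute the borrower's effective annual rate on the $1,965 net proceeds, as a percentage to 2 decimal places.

Amount owed after one year: 2,000 × (1 + 0.068/12)^12 = 2,000 × 1.070160 = $2,140.32.
Effective rate on net proceeds: 2,140.32 / 1,965 − 1 = 0.089221 = 8.92%.

8.92%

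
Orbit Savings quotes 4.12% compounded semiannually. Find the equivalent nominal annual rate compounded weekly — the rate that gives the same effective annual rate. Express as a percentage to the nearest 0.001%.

4.080%

EAR = (1 + 0.0412/2)^2 − 1 = 0.041624.
Solve (1 + r/52)^52 = 1.041624: r/52 = 1.041624^(1/52) − 1 = 0.000785, so r = 0.040797 = 4.080%.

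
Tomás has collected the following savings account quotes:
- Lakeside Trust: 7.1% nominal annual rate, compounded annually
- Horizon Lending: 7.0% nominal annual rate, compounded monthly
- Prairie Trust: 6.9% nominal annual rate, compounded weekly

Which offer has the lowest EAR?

Lakeside Trust

Lakeside Trust: compounded annually, EAR = 7.100%
Horizon Lending: (1 + 0.070/12)^12 − 1 = 7.229%
Prairie Trust: (1 + 0.069/52)^52 − 1 = 7.139%
The lowest effective annual rate is Lakeside Trust at 7.100%.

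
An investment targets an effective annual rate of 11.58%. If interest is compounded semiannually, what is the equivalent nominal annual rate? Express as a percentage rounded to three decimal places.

11.263%

(1 + r/2)^2 − 1 = 0.1158, so 1 + r/2 = 1.1158^(1/2).
r/2 = 0.056314, so r = 0.112629 = 11.263%.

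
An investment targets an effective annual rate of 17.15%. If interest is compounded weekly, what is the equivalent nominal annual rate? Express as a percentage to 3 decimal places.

15.853%

(1 + r/52)^52 − 1 = 0.1715, so 1 + r/52 = 1.1715^(1/52).
r/52 = 0.003049, so r = 0.158526 = 15.853%.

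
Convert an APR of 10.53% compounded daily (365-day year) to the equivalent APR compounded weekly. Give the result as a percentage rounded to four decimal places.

EAR = (1 + 0.1053/365)^365 − 1 = 0.111027.
Solve (1 + r/52)^52 = 1.111027: r/52 = 1.111027^(1/52) − 1 = 0.002027, so r = 0.105391 = 10.5391%.

10.5391%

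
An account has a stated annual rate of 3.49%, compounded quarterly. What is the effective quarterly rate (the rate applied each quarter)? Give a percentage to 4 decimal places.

With a nominal annual rate compounded quarterly, the periodic rate is the nominal rate divided by 4.
i = 0.0349 / 4 = 0.0087250 = 0.8725%.

0.8725%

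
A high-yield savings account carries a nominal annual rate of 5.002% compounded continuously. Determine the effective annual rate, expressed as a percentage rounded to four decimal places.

5.1292%

With continuous compounding, EAR = e^0.05002 − 1.
e^0.05002 = 1.051292, so EAR = 0.051292 = 5.1292%.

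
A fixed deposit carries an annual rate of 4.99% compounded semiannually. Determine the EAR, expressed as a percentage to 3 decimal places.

5.052%

EAR = (1 + 0.0499/2)^2 − 1.
= (1 + 0.024950)^2 − 1 = 1.050523 − 1 = 5.052%.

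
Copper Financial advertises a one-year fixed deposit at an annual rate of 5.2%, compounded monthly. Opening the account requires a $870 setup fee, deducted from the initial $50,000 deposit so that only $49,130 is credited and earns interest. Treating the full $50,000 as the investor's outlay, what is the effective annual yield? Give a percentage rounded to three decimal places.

3.493%

Value after one year: 49,130 × (1 + 0.052/12)^12 = 49,130 × 1.053257 = $51,746.54.
Effective yield on the $50,000 outlay: 51,746.54 / 50,000 − 1 = 0.034931 = 3.493%.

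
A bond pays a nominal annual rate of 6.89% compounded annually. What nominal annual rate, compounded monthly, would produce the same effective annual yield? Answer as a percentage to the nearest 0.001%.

6.682%

Compounded annually, EAR = nominal = 0.068900.
Solve (1 + r/12)^12 = 1.068900: r/12 = 1.068900^(1/12) − 1 = 0.005568, so r = 0.066815 = 6.682%.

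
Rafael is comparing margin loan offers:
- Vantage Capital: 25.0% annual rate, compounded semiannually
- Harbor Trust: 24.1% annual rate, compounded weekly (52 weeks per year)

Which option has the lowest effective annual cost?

Vantage Capital: (1 + 0.250/2)^2 − 1 = 26.562%
Harbor Trust: (1 + 0.241/52)^52 − 1 = 27.181%
The lowest effective annual rate is Vantage Capital at 26.562%.

Vantage Capital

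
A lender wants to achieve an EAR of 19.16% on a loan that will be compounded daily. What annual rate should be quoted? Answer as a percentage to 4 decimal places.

17.5339%

(1 + r/365)^365 − 1 = 0.1916, so 1 + r/365 = 1.1916^(1/365).
r/365 = 0.000480, so r = 0.175339 = 17.5339%.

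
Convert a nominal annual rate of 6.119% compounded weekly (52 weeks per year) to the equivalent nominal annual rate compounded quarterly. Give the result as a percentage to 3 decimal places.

EAR = (1 + 0.06119/52)^52 − 1 = 0.063063.
Solve (1 + r/4)^4 = 1.063063: r/4 = 1.063063^(1/4) − 1 = 0.015406, so r = 0.061624 = 6.162%.

6.162%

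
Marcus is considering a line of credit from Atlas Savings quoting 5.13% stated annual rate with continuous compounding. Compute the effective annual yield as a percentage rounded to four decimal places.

5.2639%

With continuous compounding, EAR = e^0.0513 − 1.
e^0.0513 = 1.052639, so EAR = 0.052639 = 5.2639%.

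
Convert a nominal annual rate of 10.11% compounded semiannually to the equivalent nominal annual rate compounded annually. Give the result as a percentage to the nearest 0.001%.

EAR = (1 + 0.1011/2)^2 − 1 = 0.103655.
Compounded annually, the equivalent nominal rate is the EAR itself: 10.366%.

10.366%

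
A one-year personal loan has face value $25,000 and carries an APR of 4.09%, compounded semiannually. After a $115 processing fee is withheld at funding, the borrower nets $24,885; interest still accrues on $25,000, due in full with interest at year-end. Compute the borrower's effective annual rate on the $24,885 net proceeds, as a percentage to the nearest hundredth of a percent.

4.61%

Amount owed after one year: 25,000 × (1 + 0.0409/2)^2 = 25,000 × 1.041318 = $26,032.96.
Effective rate on net proceeds: 26,032.96 / 24,885 − 1 = 0.046130 = 4.61%.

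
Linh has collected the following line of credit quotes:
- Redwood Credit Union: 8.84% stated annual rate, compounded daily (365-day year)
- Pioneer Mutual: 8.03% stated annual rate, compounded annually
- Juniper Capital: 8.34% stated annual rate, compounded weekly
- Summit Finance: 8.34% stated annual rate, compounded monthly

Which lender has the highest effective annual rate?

Redwood Credit Union

Redwood Credit Union: (1 + 0.0884/365)^365 − 1 = 9.241%
Pioneer Mutual: compounded annually, EAR = 8.030%
Juniper Capital: (1 + 0.0834/52)^52 − 1 = 8.690%
Summit Finance: (1 + 0.0834/12)^12 − 1 = 8.666%
The highest effective annual rate is Redwood Credit Union at 9.241%.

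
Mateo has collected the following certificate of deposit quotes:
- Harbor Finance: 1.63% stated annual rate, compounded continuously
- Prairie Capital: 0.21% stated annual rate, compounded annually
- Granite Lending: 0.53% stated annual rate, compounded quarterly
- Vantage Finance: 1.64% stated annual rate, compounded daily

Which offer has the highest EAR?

Vantage Finance

Harbor Finance: e^0.0163 − 1 = 1.643%
Prairie Capital: compounded annually, EAR = 0.210%
Granite Lending: (1 + 0.0053/4)^4 − 1 = 0.531%
Vantage Finance: (1 + 0.0164/365)^365 − 1 = 1.653%
The highest effective annual rate is Vantage Finance at 1.653%.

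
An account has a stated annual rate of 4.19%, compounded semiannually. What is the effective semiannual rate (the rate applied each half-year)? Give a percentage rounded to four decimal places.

2.0950%

With a nominal annual rate compounded semiannually, the periodic rate is the nominal rate divided by 2.
i = 0.0419 / 2 = 0.0209500 = 2.0950%.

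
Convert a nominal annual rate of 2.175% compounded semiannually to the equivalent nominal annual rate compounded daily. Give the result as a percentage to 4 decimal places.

EAR = (1 + 0.02175/2)^2 − 1 = 0.021868.
Solve (1 + r/365)^365 = 1.021868: r/365 = 1.021868^(1/365) − 1 = 0.000059, so r = 0.021633 = 2.1633%.

2.1633%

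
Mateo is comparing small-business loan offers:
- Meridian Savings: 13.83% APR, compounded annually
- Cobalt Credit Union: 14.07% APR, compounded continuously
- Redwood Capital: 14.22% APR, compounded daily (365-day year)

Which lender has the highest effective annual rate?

Redwood Capital

Meridian Savings: compounded annually, EAR = 13.830%
Cobalt Credit Union: e^0.1407 − 1 = 15.108%
Redwood Capital: (1 + 0.1422/365)^365 − 1 = 15.278%
The highest effective annual rate is Redwood Capital at 15.278%.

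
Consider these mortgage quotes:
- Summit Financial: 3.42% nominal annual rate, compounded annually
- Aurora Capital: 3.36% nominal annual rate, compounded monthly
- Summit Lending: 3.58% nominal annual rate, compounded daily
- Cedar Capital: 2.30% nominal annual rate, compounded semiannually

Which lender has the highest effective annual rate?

Summit Financial: compounded annually, EAR = 3.420%
Aurora Capital: (1 + 0.0336/12)^12 − 1 = 3.412%
Summit Lending: (1 + 0.0358/365)^365 − 1 = 3.645%
Cedar Capital: (1 + 0.0230/2)^2 − 1 = 2.313%
The highest effective annual rate is Summit Lending at 3.645%.

Summit Lending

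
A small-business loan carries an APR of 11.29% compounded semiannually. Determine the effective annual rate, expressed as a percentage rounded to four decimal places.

EAR = (1 + 0.1129/2)^2 − 1.
= 1.116087 − 1 = 11.6087%.

11.6087%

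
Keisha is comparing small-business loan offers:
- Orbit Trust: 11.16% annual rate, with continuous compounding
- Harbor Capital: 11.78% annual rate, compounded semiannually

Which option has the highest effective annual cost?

Harbor Capital

Orbit Trust: e^0.1116 − 1 = 11.807%
Harbor Capital: (1 + 0.1178/2)^2 − 1 = 12.127%
The highest effective annual rate is Harbor Capital at 12.127%.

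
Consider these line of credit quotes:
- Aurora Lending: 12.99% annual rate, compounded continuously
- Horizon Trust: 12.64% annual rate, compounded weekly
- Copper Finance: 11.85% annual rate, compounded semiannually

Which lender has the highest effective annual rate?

Aurora Lending: e^0.1299 − 1 = 13.871%
Horizon Trust: (1 + 0.1264/52)^52 − 1 = 13.456%
Copper Finance: (1 + 0.1185/2)^2 − 1 = 12.201%
The highest effective annual rate is Aurora Lending at 13.871%.

Aurora Lending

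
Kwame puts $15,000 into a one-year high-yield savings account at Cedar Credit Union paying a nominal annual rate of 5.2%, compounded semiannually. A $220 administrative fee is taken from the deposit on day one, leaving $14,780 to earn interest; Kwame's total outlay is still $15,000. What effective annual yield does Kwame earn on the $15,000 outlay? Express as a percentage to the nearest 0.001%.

3.724%

Value after one year: 14,780 × (1 + 0.052/2)^2 = 14,780 × 1.052676 = $15,558.55.
Effective yield on the $15,000 outlay: 15,558.55 / 15,000 − 1 = 0.037237 = 3.724%.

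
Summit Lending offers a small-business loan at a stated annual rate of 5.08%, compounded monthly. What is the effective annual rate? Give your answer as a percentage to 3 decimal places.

5.200%

EAR = (1 + 0.0508/12)^12 − 1.
= 1.052000 − 1 = 5.200%.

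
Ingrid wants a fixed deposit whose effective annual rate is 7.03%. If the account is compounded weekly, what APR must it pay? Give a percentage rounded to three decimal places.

6.798%

(1 + r/52)^52 − 1 = 0.0703, so 1 + r/52 = 1.0703^(1/52).
r/52 = 0.001307, so r = 0.067983 = 6.798%.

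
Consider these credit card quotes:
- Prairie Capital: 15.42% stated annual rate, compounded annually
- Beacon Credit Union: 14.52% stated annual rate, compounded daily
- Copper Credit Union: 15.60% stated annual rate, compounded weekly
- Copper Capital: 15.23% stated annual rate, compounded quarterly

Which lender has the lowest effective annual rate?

Prairie Capital: compounded annually, EAR = 15.420%
Beacon Credit Union: (1 + 0.1452/365)^365 − 1 = 15.624%
Copper Credit Union: (1 + 0.1560/52)^52 − 1 = 16.855%
Copper Capital: (1 + 0.1523/4)^4 − 1 = 16.122%
The lowest effective annual rate is Prairie Capital at 15.420%.

Prairie Capital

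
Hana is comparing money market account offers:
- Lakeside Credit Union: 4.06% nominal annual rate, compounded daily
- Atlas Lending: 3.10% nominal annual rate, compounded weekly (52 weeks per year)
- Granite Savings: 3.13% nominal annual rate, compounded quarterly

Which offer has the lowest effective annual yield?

Lakeside Credit Union: (1 + 0.0406/365)^365 − 1 = 4.143%
Atlas Lending: (1 + 0.0310/52)^52 − 1 = 3.148%
Granite Savings: (1 + 0.0313/4)^4 − 1 = 3.167%
The lowest effective annual rate is Atlas Lending at 3.148%.

Atlas Lending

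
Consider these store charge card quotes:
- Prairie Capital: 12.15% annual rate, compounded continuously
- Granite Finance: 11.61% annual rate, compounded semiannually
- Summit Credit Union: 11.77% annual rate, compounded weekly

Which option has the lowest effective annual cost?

Prairie Capital: e^0.1215 − 1 = 12.919%
Granite Finance: (1 + 0.1161/2)^2 − 1 = 11.947%
Summit Credit Union: (1 + 0.1177/52)^52 − 1 = 12.476%
The lowest effective annual rate is Granite Finance at 11.947%.

Granite Finance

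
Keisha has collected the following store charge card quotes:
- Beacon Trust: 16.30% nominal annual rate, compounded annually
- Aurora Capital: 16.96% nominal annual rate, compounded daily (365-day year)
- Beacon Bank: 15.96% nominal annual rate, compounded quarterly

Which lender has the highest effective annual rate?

Aurora Capital

Beacon Trust: compounded annually, EAR = 16.300%
Aurora Capital: (1 + 0.1696/365)^365 − 1 = 18.478%
Beacon Bank: (1 + 0.1596/4)^4 − 1 = 16.941%
The highest effective annual rate is Aurora Capital at 18.478%.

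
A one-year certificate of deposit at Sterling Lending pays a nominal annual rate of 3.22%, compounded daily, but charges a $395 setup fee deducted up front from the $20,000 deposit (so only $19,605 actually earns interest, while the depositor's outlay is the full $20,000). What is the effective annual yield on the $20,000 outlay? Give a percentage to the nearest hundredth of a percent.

Value after one year: 19,605 × (1 + 0.0322/365)^365 = 19,605 × 1.032723 = $20,246.53.
Effective yield on the $20,000 outlay: 20,246.53 / 20,000 − 1 = 0.012326 = 1.23%.

1.23%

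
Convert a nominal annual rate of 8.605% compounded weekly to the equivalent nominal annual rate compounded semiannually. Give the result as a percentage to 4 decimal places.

8.7854%

EAR = (1 + 0.08605/52)^52 − 1 = 0.089783.
Solve (1 + r/2)^2 = 1.089783: r/2 = 1.089783^(1/2) − 1 = 0.043927, so r = 0.087854 = 8.7854%.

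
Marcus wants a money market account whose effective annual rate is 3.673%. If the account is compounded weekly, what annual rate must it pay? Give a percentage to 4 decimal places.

(1 + r/52)^52 − 1 = 0.03673, so 1 + r/52 = 1.03673^(1/52).
r/52 = 0.000694, so r = 0.036084 = 3.6084%.

3.6084%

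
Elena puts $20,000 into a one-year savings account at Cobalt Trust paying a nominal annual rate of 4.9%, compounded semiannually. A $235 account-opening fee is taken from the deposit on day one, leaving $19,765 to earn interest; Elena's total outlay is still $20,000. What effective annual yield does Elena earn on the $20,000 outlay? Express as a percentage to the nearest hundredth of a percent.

Value after one year: 19,765 × (1 + 0.049/2)^2 = 19,765 × 1.049600 = $20,745.35.
Effective yield on the $20,000 outlay: 20,745.35 / 20,000 − 1 = 0.037267 = 3.73%.

3.73%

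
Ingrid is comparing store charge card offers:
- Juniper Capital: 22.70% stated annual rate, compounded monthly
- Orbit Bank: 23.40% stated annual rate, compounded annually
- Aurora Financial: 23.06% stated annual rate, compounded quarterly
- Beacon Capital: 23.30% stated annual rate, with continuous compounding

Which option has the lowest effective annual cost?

Orbit Bank

Juniper Capital: (1 + 0.2270/12)^12 − 1 = 25.217%
Orbit Bank: compounded annually, EAR = 23.400%
Aurora Financial: (1 + 0.2306/4)^4 − 1 = 25.132%
Beacon Capital: e^0.2330 − 1 = 26.238%
The lowest effective annual rate is Orbit Bank at 23.400%.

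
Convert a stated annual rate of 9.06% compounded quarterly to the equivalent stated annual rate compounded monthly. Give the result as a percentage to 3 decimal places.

8.992%

EAR = (1 + 0.0906/4)^4 − 1 = 0.093725.
Solve (1 + r/12)^12 = 1.093725: r/12 = 1.093725^(1/12) − 1 = 0.007494, so r = 0.089924 = 8.992%.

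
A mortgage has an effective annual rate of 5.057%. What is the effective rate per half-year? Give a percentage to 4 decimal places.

2.4973%

The per-half-year rate i satisfies (1 + i)^2 = 1 + 0.05057.
i = 1.05057^(1/2) − 1 = 0.0249732 = 2.4973%.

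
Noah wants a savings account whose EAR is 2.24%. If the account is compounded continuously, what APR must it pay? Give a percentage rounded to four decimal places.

2.2153%

Continuous: nominal r satisfies e^r − 1 = 0.0224.
r = ln(1 + 0.0224) = ln(1.0224) = 0.022153 = 2.2153%.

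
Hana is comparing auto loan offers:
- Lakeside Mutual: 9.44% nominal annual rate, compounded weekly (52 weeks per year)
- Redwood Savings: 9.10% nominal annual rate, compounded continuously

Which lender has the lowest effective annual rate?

Lakeside Mutual: (1 + 0.0944/52)^52 − 1 = 9.891%
Redwood Savings: e^0.0910 − 1 = 9.527%
The lowest effective annual rate is Redwood Savings at 9.527%.

Redwood Savings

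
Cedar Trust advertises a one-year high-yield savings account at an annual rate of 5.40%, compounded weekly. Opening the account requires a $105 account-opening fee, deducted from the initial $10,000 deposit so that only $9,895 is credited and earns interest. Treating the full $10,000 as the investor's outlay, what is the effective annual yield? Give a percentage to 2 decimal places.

4.44%

Value after one year: 9,895 × (1 + 0.0540/52)^52 = 9,895 × 1.055455 = $10,443.73.
Effective yield on the $10,000 outlay: 10,443.73 / 10,000 − 1 = 0.044373 = 4.44%.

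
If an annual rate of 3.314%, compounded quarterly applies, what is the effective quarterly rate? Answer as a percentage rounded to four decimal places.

With a nominal annual rate compounded quarterly, the periodic rate is the nominal rate divided by 4.
i = 0.03314 / 4 = 0.0082850 = 0.8285%.

0.8285%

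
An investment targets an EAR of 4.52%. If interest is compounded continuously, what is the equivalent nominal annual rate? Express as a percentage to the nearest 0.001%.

4.421%

Continuous: nominal r satisfies e^r − 1 = 0.0452.
r = ln(1 + 0.0452) = ln(1.0452) = 0.044208 = 4.421%.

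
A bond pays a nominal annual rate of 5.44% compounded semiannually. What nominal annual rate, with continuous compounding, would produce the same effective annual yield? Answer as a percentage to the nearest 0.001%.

EAR = (1 + 0.0544/2)^2 − 1 = 0.055140.
Equivalent continuous rate: r = ln(1 + 0.055140) = 0.053673 = 5.367%.

5.367%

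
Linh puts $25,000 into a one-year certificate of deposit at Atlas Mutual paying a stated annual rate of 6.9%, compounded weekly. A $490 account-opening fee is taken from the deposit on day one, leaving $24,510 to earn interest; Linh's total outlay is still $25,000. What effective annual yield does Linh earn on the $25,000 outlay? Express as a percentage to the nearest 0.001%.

5.039%

Value after one year: 24,510 × (1 + 0.069/52)^52 = 24,510 × 1.071387 = $26,259.70.
Effective yield on the $25,000 outlay: 26,259.70 / 25,000 − 1 = 0.050388 = 5.039%.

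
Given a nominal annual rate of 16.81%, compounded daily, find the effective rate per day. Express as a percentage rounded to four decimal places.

With a nominal annual rate compounded daily, the periodic rate is the nominal rate divided by 365.
i = 0.1681 / 365 = 0.0004605 = 0.0461%.

0.0461%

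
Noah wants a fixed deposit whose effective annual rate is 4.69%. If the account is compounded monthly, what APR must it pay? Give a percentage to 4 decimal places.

(1 + r/12)^12 − 1 = 0.0469, so 1 + r/12 = 1.0469^(1/12).
r/12 = 0.003827, so r = 0.045921 = 4.5921%.

4.5921%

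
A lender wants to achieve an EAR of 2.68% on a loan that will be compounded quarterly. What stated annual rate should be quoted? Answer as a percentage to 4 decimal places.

2.6535%

(1 + r/4)^4 − 1 = 0.0268, so 1 + r/4 = 1.0268^(1/4).
r/4 = 0.006634, so r = 0.026535 = 2.6535%.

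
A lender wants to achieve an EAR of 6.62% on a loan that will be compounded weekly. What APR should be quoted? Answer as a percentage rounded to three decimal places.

6.414%

(1 + r/52)^52 − 1 = 0.0662, so 1 + r/52 = 1.0662^(1/52).
r/52 = 0.001233, so r = 0.064140 = 6.414%.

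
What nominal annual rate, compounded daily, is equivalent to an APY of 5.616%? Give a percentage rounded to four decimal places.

5.4644%

(1 + r/365)^365 − 1 = 0.05616, so 1 + r/365 = 1.05616^(1/365).
r/365 = 0.000150, so r = 0.054644 = 5.4644%.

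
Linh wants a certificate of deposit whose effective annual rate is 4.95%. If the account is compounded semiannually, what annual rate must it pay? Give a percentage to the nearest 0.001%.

(1 + r/2)^2 − 1 = 0.0495, so 1 + r/2 = 1.0495^(1/2).
r/2 = 0.024451, so r = 0.048902 = 4.890%.

4.890%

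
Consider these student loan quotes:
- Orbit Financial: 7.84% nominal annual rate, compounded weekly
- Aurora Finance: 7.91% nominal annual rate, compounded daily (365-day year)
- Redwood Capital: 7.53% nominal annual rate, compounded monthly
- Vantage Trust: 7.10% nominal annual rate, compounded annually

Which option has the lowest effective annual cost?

Orbit Financial: (1 + 0.0784/52)^52 − 1 = 8.149%
Aurora Finance: (1 + 0.0791/365)^365 − 1 = 8.230%
Redwood Capital: (1 + 0.0753/12)^12 − 1 = 7.795%
Vantage Trust: compounded annually, EAR = 7.100%
The lowest effective annual rate is Vantage Trust at 7.100%.

Vantage Trust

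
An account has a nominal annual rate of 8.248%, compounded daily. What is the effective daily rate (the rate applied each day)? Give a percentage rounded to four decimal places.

With a nominal annual rate compounded daily, the periodic rate is the nominal rate divided by 365.
i = 0.08248 / 365 = 0.0002260 = 0.0226%.

0.0226%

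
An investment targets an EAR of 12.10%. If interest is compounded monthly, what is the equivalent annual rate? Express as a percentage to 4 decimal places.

11.4766%

(1 + r/12)^12 − 1 = 0.1210, so 1 + r/12 = 1.1210^(1/12).
r/12 = 0.009564, so r = 0.114766 = 11.4766%.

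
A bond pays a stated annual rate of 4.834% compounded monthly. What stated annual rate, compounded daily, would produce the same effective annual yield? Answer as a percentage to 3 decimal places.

EAR = (1 + 0.04834/12)^12 − 1 = 0.049426.
Solve (1 + r/365)^365 = 1.049426: r/365 = 1.049426^(1/365) − 1 = 0.000132, so r = 0.048246 = 4.825%.

4.825%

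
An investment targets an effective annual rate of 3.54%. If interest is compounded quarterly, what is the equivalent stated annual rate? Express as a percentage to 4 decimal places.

3.4940%

(1 + r/4)^4 − 1 = 0.0354, so 1 + r/4 = 1.0354^(1/4).
r/4 = 0.008735, so r = 0.034940 = 3.4940%.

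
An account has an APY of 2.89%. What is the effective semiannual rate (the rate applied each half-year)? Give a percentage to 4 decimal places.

The per-half-year rate i satisfies (1 + i)^2 = 1 + 0.0289.
i = 1.0289^(1/2) − 1 = 0.0143471 = 1.4347%.

1.4347%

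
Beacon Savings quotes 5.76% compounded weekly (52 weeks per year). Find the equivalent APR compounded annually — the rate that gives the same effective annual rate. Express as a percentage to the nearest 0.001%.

EAR = (1 + 0.0576/52)^52 − 1 = 0.059257.
Compounded annually, the equivalent nominal rate is the EAR itself: 5.926%.

5.926%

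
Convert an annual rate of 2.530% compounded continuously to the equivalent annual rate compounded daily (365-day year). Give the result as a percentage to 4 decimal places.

EAR under continuous compounding: e^0.02530 − 1 = 0.025623.
Solve (1 + r/365)^365 = 1.025623: r/365 = 1.025623^(1/365) − 1 = 0.000069, so r = 0.025301 = 2.5301%.

2.5301%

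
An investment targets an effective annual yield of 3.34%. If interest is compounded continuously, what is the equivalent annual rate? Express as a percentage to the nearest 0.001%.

Continuous: nominal r satisfies e^r − 1 = 0.0334.
r = ln(1 + 0.0334) = ln(1.0334) = 0.032854 = 3.285%.

3.285%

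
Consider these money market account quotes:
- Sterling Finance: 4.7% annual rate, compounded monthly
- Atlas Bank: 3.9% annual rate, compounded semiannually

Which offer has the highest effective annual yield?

Sterling Finance

Sterling Finance: (1 + 0.047/12)^12 − 1 = 4.803%
Atlas Bank: (1 + 0.039/2)^2 − 1 = 3.938%
The highest effective annual rate is Sterling Finance at 4.803%.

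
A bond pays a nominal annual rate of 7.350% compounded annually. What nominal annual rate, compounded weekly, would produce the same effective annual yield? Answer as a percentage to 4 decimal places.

Compounded annually, EAR = nominal = 0.073500.
Solve (1 + r/52)^52 = 1.073500: r/52 = 1.073500^(1/52) − 1 = 0.001365, so r = 0.070973 = 7.0973%.

7.0973%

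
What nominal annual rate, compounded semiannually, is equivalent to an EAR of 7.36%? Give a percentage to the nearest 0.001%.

(1 + r/2)^2 − 1 = 0.0736, so 1 + r/2 = 1.0736^(1/2).
r/2 = 0.036147, so r = 0.072293 = 7.229%.

7.229%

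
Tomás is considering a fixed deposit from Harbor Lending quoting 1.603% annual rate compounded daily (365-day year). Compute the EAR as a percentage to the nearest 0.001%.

EAR = (1 + 0.01603/365)^365 − 1.
= (1 + 0.000044)^365 − 1 = 1.016159 − 1 = 1.616%.

1.616%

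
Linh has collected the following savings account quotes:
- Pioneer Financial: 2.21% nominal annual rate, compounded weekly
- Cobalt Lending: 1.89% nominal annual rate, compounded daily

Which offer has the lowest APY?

Pioneer Financial: (1 + 0.0221/52)^52 − 1 = 2.234%
Cobalt Lending: (1 + 0.0189/365)^365 − 1 = 1.908%
The lowest effective annual rate is Cobalt Lending at 1.908%.

Cobalt Lending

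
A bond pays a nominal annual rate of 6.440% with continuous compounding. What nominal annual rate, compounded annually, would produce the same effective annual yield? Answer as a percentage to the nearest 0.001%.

6.652%

EAR under continuous compounding: e^0.06440 − 1 = 0.066519.
Compounded annually, the equivalent nominal rate is the EAR itself: 6.652%.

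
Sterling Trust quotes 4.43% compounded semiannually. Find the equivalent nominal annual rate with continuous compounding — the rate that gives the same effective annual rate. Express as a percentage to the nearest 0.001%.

EAR = (1 + 0.0443/2)^2 − 1 = 0.044791.
Equivalent continuous rate: r = ln(1 + 0.044791) = 0.043817 = 4.382%.

4.382%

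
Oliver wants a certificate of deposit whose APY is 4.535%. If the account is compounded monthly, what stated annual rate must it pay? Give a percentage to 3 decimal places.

4.443%

(1 + r/12)^12 − 1 = 0.04535, so 1 + r/12 = 1.04535^(1/12).
r/12 = 0.003703, so r = 0.044434 = 4.443%.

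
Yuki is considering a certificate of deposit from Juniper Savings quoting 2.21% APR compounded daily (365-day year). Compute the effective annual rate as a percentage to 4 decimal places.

EAR = (1 + 0.0221/365)^365 − 1.
= (1 + 0.000061)^365 − 1 = 1.022345 − 1 = 2.2345%.

2.2345%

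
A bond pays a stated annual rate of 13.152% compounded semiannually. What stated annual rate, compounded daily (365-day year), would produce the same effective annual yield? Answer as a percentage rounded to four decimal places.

EAR = (1 + 0.13152/2)^2 − 1 = 0.135844.
Solve (1 + r/365)^365 = 1.135844: r/365 = 1.135844^(1/365) − 1 = 0.000349, so r = 0.127399 = 12.7399%.

12.7399%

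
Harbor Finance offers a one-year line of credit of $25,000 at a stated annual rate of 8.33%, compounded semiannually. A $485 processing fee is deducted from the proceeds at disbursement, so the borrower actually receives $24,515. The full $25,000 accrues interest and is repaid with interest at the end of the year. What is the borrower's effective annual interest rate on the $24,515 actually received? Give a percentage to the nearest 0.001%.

10.650%

Amount owed after one year: 25,000 × (1 + 0.0833/2)^2 = 25,000 × 1.085035 = $27,125.87.
Effective rate on net proceeds: 27,125.87 / 24,515 − 1 = 0.106501 = 10.650%.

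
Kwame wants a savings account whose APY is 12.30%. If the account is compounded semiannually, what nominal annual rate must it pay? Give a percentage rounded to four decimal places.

(1 + r/2)^2 − 1 = 0.1230, so 1 + r/2 = 1.1230^(1/2).
r/2 = 0.059717, so r = 0.119434 = 11.9434%.

11.9434%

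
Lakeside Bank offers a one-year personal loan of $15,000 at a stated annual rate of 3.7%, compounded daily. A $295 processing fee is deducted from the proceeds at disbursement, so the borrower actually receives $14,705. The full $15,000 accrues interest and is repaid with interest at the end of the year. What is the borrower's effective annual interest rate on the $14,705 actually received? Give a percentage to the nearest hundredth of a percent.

5.85%

Amount owed after one year: 15,000 × (1 + 0.037/365)^365 = 15,000 × 1.037691 = $15,565.37.
Effective rate on net proceeds: 15,565.37 / 14,705 − 1 = 0.058508 = 5.85%.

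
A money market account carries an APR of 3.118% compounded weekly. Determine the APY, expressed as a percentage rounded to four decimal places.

3.1662%

EAR = (1 + 0.03118/52)^52 − 1.
= (1 + 0.000600)^52 − 1 = 1.031662 − 1 = 3.1662%.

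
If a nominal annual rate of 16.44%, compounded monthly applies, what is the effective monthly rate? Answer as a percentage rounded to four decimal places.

With a nominal annual rate compounded monthly, the periodic rate is the nominal rate divided by 12.
i = 0.1644 / 12 = 0.0137000 = 1.3700%.

1.3700%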